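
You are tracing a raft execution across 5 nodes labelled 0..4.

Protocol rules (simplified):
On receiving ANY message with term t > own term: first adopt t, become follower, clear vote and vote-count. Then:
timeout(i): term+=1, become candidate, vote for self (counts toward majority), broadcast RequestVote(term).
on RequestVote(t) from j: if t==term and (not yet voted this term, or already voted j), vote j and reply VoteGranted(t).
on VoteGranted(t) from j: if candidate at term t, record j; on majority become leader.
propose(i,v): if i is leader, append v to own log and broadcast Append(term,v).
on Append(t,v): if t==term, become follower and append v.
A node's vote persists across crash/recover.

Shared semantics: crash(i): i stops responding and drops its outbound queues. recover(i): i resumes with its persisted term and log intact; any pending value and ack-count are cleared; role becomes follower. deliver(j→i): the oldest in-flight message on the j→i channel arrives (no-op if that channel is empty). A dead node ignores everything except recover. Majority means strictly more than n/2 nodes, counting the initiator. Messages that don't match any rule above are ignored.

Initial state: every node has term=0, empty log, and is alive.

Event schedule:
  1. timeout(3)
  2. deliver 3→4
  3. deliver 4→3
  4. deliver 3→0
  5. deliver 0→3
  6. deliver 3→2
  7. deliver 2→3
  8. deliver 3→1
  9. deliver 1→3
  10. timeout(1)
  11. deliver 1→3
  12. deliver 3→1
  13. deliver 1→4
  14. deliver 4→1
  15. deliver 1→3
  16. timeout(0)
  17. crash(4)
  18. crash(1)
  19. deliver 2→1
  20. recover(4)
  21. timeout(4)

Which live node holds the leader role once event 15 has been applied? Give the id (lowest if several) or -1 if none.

1

1. timeout(3):  <3:cand t1 ->
2. deliver 3→4:  <4:foll t1 ->
3. deliver 4→3:  nop
4. deliver 3→0:  <0:foll t1 ->
5. deliver 0→3:  <3:lead t1 ->
6. deliver 3→2:  <2:foll t1 ->
7. deliver 2→3:  nop
8. deliver 3→1:  <1:foll t1 ->
9. deliver 1→3:  nop
10. timeout(1):  <1:cand t2 ->
11. deliver 1→3:  <3:foll t2 ->
12. deliver 3→1:  nop
13. deliver 1→4:  <4:foll t2 ->
14. deliver 4→1:  <1:lead t2 ->
15. deliver 1→3:  nop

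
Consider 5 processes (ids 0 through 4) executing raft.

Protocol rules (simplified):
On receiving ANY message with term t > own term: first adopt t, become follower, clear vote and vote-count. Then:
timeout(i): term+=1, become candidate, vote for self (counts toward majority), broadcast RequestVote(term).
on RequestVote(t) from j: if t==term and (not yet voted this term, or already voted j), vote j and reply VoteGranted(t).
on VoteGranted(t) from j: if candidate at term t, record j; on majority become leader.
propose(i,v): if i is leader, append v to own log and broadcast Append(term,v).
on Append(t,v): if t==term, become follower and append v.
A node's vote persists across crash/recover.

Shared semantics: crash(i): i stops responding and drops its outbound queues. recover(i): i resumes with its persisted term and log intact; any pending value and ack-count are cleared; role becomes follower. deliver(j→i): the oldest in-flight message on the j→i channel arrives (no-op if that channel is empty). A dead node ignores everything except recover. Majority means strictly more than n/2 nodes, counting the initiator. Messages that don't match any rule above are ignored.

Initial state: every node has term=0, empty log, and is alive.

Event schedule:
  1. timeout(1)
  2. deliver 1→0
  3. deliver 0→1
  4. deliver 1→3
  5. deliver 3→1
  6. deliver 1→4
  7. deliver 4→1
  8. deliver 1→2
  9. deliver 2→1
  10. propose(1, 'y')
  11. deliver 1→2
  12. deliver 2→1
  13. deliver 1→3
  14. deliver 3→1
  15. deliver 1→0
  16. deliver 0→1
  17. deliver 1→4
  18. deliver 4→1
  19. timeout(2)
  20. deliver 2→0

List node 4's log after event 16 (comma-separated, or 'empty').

step 1 timeout(1): 1={cand,t=1,log=-}
step 2 deliver 1→0: 0={foll,t=1,log=-}
step 3 deliver 0→1: —
step 4 deliver 1→3: 3={foll,t=1,log=-}
step 5 deliver 3→1: 1={lead,t=1,log=-}
step 6 deliver 1→4: 4={foll,t=1,log=-}
step 7 deliver 4→1: —
step 8 deliver 1→2: 2={foll,t=1,log=-}
step 9 deliver 2→1: —
step 10 propose(1,'y'): 1={lead,t=1,log=y}
step 11 deliver 1→2: 2={foll,t=1,log=y}
step 12 deliver 2→1: —
step 13 deliver 1→3: 3={foll,t=1,log=y}
step 14 deliver 3→1: —
step 15 deliver 1→0: 0={foll,t=1,log=y}
step 16 deliver 0→1: —

empty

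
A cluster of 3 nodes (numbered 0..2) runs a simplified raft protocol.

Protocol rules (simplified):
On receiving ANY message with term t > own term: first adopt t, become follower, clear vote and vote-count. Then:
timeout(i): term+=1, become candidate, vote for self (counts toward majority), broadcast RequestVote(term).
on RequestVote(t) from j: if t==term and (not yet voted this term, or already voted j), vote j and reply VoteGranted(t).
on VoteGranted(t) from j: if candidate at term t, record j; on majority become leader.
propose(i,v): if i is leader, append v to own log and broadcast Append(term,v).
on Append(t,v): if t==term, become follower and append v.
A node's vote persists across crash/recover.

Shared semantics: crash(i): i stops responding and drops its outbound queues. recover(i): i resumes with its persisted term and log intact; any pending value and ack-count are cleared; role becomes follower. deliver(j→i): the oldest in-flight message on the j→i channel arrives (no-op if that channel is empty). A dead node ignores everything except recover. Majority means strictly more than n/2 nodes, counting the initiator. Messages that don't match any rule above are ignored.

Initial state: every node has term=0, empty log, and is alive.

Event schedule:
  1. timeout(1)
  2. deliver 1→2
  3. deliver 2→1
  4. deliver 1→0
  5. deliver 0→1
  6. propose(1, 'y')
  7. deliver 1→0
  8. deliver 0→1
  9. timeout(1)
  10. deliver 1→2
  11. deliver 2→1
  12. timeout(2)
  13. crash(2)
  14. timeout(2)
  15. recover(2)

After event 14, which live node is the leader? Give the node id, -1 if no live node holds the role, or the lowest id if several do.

1. timeout(1):  <1:cand t1 ->
2. deliver 1→2:  <2:foll t1 ->
3. deliver 2→1:  <1:lead t1 ->
4. deliver 1→0:  <0:foll t1 ->
5. deliver 0→1:  nop
6. propose(1,'y'):  <1:lead t1 y>
7. deliver 1→0:  <0:foll t1 y>
8. deliver 0→1:  nop
9. timeout(1):  <1:cand t2 y>
10. deliver 1→2:  <2:foll t1 y>
11. deliver 2→1:  nop
12. timeout(2):  <2:cand t2 y>
13. crash(2):  <2:✗cand t2 y>
14. timeout(2):  nop

-1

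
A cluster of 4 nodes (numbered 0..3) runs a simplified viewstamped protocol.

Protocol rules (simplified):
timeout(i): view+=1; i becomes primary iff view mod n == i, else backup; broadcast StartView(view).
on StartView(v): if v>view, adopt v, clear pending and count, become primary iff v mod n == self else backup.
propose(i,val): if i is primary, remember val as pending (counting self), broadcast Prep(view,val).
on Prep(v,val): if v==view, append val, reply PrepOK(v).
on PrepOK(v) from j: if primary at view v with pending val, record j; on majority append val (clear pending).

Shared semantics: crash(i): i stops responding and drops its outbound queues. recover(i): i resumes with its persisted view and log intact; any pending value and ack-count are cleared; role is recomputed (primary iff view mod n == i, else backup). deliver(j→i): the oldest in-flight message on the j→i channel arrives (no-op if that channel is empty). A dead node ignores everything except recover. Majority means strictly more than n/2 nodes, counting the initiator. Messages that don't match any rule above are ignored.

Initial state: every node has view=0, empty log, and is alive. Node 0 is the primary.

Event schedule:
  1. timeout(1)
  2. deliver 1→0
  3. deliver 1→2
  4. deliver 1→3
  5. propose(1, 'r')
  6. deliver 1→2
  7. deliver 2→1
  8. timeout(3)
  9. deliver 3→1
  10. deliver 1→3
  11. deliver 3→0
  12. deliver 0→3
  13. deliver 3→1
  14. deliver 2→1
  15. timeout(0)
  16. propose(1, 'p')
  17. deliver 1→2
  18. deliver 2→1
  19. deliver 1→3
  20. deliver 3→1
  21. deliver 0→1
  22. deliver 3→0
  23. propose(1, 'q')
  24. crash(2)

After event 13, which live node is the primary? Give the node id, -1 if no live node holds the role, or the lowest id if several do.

1. timeout(1):  <1:prim v1 ->
2. deliver 1→0:  <0:back v1 ->
3. deliver 1→2:  <2:back v1 ->
4. deliver 1→3:  <3:back v1 ->
5. propose(1,'r'):  nop
6. deliver 1→2:  <2:back v1 r>
7. deliver 2→1:  nop
8. timeout(3):  <3:back v2 ->
9. deliver 3→1:  <1:back v2 ->
10. deliver 1→3:  nop
11. deliver 3→0:  <0:back v2 ->
12. deliver 0→3:  nop
13. deliver 3→1:  nop

-1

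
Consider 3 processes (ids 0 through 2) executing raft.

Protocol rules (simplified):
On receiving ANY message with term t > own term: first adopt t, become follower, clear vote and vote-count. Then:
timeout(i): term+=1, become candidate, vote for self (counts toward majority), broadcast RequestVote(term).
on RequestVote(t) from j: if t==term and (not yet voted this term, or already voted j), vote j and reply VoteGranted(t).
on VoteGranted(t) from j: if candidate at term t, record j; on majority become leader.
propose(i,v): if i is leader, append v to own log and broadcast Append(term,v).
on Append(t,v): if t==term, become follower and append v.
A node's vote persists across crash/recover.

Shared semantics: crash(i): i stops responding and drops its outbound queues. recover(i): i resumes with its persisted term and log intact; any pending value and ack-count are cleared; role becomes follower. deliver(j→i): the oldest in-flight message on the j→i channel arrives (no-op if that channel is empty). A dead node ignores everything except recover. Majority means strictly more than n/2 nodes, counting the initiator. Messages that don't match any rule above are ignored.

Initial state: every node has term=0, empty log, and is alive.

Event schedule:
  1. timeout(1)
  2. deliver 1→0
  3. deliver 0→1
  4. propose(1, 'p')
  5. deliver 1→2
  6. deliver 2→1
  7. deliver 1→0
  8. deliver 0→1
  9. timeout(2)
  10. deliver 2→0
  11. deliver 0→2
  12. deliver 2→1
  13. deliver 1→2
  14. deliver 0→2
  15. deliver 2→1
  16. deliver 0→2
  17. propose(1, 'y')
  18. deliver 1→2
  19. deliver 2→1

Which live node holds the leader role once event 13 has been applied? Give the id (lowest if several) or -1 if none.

2

e1 timeout(1): 1[cand,t=1,-]
e2 deliver 1→0: 0[foll,t=1,-]
e3 deliver 0→1: 1[lead,t=1,-]
e4 propose(1,'p'): 1[lead,t=1,p]
e5 deliver 1→2: 2[foll,t=1,-]
e6 deliver 2→1: ·
e7 deliver 1→0: 0[foll,t=1,p]
e8 deliver 0→1: ·
e9 timeout(2): 2[cand,t=2,-]
e10 deliver 2→0: 0[foll,t=2,p]
e11 deliver 0→2: 2[lead,t=2,-]
e12 deliver 2→1: 1[foll,t=2,p]
e13 deliver 1→2: ·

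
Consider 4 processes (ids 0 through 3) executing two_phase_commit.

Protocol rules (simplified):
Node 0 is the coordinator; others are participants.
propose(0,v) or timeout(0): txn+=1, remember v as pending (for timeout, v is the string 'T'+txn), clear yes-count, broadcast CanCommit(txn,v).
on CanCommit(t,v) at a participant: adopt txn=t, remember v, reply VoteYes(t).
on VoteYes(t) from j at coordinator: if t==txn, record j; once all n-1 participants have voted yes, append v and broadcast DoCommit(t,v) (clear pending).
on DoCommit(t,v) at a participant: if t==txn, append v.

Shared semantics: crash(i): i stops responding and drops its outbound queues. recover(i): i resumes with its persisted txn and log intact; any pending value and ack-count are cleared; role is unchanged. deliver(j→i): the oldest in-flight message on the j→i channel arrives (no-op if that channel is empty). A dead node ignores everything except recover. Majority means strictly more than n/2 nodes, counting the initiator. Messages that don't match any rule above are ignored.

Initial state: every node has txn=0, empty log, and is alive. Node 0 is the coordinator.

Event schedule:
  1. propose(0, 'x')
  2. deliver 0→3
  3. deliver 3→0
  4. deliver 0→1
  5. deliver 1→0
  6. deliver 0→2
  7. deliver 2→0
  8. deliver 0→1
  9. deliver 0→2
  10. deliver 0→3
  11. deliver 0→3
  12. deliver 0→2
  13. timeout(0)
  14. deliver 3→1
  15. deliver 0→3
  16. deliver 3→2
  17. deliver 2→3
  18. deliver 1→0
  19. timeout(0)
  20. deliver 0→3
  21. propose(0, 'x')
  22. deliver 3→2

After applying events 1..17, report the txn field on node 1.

[1] propose(0,'x') → N0(coor t1 [-])
[2] deliver 0→3 → N3(part t1 [-])
[3] deliver 3→0 → ∅
[4] deliver 0→1 → N1(part t1 [-])
[5] deliver 1→0 → ∅
[6] deliver 0→2 → N2(part t1 [-])
[7] deliver 2→0 → N0(coor t1 [x])
[8] deliver 0→1 → N1(part t1 [x])
[9] deliver 0→2 → N2(part t1 [x])
[10] deliver 0→3 → N3(part t1 [x])
[11] deliver 0→3 → ∅
[12] deliver 0→2 → ∅
[13] timeout(0) → N0(coor t2 [x])
[14] deliver 3→1 → ∅
[15] deliver 0→3 → N3(part t2 [x])
[16] deliver 3→2 → ∅
[17] deliver 2→3 → ∅

1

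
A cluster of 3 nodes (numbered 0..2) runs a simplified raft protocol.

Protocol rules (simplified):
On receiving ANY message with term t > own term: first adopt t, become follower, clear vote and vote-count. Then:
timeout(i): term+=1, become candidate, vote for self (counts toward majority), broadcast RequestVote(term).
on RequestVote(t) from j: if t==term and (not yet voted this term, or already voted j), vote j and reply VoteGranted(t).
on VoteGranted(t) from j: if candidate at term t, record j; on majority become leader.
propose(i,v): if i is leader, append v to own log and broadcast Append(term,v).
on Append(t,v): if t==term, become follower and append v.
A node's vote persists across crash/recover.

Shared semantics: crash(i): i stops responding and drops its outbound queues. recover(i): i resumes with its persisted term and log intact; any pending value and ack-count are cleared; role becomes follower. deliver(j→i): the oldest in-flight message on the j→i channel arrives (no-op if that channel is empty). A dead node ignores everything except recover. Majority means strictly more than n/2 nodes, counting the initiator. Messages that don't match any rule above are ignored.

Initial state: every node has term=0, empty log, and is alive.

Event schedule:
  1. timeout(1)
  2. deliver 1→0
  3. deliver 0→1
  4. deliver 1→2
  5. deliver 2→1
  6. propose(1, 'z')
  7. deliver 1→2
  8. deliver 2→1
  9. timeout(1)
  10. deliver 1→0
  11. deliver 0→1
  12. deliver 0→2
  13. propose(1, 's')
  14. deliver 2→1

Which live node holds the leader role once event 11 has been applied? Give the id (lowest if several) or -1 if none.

1. timeout(1):  <1:cand t1 ->
2. deliver 1→0:  <0:foll t1 ->
3. deliver 0→1:  <1:lead t1 ->
4. deliver 1→2:  <2:foll t1 ->
5. deliver 2→1:  nop
6. propose(1,'z'):  <1:lead t1 z>
7. deliver 1→2:  <2:foll t1 z>
8. deliver 2→1:  nop
9. timeout(1):  <1:cand t2 z>
10. deliver 1→0:  <0:foll t1 z>
11. deliver 0→1:  nop

-1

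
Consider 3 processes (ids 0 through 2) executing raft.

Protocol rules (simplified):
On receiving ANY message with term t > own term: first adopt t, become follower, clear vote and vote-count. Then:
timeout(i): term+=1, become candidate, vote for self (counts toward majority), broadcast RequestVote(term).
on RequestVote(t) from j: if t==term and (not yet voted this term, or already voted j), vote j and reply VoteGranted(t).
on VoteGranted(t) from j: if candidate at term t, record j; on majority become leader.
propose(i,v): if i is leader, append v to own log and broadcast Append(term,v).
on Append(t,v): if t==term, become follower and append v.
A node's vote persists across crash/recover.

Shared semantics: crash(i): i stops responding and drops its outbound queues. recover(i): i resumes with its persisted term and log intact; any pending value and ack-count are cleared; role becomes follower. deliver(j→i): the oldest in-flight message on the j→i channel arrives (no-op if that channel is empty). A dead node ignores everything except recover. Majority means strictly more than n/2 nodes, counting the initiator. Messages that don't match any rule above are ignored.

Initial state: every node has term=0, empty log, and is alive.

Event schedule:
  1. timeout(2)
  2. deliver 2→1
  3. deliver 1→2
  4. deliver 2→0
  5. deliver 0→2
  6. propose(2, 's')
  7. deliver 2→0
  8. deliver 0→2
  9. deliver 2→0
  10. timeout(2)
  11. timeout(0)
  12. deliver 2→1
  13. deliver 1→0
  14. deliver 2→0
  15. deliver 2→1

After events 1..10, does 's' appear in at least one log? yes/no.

after 1 — timeout(2): n2:cand/t1/[-]
after 2 — deliver 2→1: n1:foll/t1/[-]
after 3 — deliver 1→2: n2:lead/t1/[-]
after 4 — deliver 2→0: n0:foll/t1/[-]
after 5 — deliver 0→2: ·
after 6 — propose(2,'s'): n2:lead/t1/[s]
after 7 — deliver 2→0: n0:foll/t1/[s]
after 8 — deliver 0→2: ·
after 9 — deliver 2→0: ·
after 10 — timeout(2): n2:cand/t2/[s]

yes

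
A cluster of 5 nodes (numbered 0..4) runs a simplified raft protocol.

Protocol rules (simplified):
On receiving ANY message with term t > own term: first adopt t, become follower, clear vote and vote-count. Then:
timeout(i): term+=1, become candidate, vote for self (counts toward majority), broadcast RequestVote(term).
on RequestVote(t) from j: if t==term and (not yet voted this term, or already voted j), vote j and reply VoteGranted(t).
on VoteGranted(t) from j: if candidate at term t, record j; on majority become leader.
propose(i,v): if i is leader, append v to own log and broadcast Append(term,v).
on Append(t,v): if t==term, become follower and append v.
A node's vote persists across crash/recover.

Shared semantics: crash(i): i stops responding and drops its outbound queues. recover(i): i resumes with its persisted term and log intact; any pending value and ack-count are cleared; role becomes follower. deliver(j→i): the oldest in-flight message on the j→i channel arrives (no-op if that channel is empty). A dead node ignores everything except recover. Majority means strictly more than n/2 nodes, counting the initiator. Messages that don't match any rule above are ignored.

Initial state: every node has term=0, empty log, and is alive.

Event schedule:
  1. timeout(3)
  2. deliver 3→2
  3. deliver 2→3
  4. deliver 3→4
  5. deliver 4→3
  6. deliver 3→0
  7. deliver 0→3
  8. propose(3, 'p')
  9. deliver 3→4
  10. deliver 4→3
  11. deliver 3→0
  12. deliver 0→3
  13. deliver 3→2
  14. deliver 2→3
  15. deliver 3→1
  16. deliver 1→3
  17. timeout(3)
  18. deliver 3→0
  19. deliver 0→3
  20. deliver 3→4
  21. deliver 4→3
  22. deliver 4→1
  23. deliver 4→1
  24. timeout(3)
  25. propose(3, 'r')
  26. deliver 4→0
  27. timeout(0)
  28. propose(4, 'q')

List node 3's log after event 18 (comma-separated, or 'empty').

p

e1 timeout(3): 3[cand,t=1,-]
e2 deliver 3→2: 2[foll,t=1,-]
e3 deliver 2→3: ·
e4 deliver 3→4: 4[foll,t=1,-]
e5 deliver 4→3: 3[lead,t=1,-]
e6 deliver 3→0: 0[foll,t=1,-]
e7 deliver 0→3: ·
e8 propose(3,'p'): 3[lead,t=1,p]
e9 deliver 3→4: 4[foll,t=1,p]
e10 deliver 4→3: ·
e11 deliver 3→0: 0[foll,t=1,p]
e12 deliver 0→3: ·
e13 deliver 3→2: 2[foll,t=1,p]
e14 deliver 2→3: ·
e15 deliver 3→1: 1[foll,t=1,-]
e16 deliver 1→3: ·
e17 timeout(3): 3[cand,t=2,p]
e18 deliver 3→0: 0[foll,t=2,p]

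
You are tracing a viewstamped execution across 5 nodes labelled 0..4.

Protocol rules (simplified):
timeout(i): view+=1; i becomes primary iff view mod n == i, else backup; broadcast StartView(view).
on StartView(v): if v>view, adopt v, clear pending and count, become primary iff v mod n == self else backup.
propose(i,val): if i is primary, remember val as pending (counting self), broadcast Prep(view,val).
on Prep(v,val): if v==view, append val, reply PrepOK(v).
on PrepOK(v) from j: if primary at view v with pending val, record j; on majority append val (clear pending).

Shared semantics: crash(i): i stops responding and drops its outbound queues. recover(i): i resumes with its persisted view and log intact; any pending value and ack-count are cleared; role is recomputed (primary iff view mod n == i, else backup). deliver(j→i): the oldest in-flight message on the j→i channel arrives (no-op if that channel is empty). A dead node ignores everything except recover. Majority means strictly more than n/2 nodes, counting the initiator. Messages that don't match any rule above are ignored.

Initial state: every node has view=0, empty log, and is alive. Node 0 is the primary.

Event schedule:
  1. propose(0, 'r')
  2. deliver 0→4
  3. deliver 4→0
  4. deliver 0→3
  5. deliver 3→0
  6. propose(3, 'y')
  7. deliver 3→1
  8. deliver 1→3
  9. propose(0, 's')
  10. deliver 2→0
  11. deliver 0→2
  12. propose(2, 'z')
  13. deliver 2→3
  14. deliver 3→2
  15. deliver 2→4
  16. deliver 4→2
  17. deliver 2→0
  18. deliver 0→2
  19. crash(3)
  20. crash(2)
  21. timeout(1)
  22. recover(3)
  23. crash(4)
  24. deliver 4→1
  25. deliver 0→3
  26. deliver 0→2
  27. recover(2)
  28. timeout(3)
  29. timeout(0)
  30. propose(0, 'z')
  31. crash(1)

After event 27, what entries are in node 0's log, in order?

step 1 propose(0,'r'): —
step 2 deliver 0→4: 4={back,v=0,log=r}
step 3 deliver 4→0: —
step 4 deliver 0→3: 3={back,v=0,log=r}
step 5 deliver 3→0: 0={prim,v=0,log=r}
step 6 propose(3,'y'): —
step 7 deliver 3→1: —
step 8 deliver 1→3: —
step 9 propose(0,'s'): —
step 10 deliver 2→0: —
step 11 deliver 0→2: 2={back,v=0,log=r}
step 12 propose(2,'z'): —
step 13 deliver 2→3: —
step 14 deliver 3→2: —
step 15 deliver 2→4: —
step 16 deliver 4→2: —
step 17 deliver 2→0: —
step 18 deliver 0→2: 2={back,v=0,log=r,s}
step 19 crash(3): 3={✗back,v=0,log=r}
step 20 crash(2): 2={✗back,v=0,log=r,s}
step 21 timeout(1): 1={prim,v=1,log=-}
step 22 recover(3): 3={back,v=0,log=r}
step 23 crash(4): 4={✗back,v=0,log=r}
step 24 deliver 4→1: —
step 25 deliver 0→3: 3={back,v=0,log=r,s}
step 26 deliver 0→2: —
step 27 recover(2): 2={back,v=0,log=r,s}

r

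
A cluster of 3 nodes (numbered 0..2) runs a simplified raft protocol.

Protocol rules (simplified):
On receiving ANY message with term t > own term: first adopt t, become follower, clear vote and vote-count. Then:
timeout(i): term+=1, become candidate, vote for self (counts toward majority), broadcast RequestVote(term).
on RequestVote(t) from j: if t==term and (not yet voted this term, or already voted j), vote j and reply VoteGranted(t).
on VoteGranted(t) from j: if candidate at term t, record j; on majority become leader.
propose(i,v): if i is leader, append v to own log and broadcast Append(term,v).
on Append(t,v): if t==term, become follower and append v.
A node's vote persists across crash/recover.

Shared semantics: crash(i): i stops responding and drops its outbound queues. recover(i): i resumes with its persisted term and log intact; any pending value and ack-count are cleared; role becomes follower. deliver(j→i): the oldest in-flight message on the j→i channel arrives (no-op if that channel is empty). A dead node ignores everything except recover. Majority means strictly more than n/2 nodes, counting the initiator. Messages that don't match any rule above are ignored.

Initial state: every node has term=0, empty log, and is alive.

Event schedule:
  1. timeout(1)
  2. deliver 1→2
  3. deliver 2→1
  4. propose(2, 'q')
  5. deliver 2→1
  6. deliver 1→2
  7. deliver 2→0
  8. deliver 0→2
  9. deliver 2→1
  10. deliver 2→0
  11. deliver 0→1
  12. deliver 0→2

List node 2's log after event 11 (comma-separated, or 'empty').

[1] timeout(1) → N1(cand t1 [-])
[2] deliver 1→2 → N2(foll t1 [-])
[3] deliver 2→1 → N1(lead t1 [-])
[4] propose(2,'q') → ∅
[5] deliver 2→1 → ∅
[6] deliver 1→2 → ∅
[7] deliver 2→0 → ∅
[8] deliver 0→2 → ∅
[9] deliver 2→1 → ∅
[10] deliver 2→0 → ∅
[11] deliver 0→1 → ∅

empty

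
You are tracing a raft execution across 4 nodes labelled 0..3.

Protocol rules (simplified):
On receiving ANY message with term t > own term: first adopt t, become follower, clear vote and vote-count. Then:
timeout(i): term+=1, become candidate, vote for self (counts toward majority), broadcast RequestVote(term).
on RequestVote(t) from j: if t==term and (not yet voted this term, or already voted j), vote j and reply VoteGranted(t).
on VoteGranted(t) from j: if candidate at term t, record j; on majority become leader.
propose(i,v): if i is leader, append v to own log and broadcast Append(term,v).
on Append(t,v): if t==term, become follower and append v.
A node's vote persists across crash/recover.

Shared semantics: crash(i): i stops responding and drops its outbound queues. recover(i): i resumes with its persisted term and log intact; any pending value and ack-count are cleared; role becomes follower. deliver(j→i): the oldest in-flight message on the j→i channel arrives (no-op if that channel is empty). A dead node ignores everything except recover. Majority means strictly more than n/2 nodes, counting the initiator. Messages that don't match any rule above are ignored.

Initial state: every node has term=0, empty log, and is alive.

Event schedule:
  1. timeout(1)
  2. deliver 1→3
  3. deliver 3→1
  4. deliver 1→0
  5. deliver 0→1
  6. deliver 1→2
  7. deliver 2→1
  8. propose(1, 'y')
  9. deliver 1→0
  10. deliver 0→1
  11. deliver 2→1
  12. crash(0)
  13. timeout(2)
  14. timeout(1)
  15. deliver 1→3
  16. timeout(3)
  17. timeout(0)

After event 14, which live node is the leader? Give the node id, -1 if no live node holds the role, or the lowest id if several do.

-1

e1 timeout(1): 1[cand,t=1,-]
e2 deliver 1→3: 3[foll,t=1,-]
e3 deliver 3→1: ·
e4 deliver 1→0: 0[foll,t=1,-]
e5 deliver 0→1: 1[lead,t=1,-]
e6 deliver 1→2: 2[foll,t=1,-]
e7 deliver 2→1: ·
e8 propose(1,'y'): 1[lead,t=1,y]
e9 deliver 1→0: 0[foll,t=1,y]
e10 deliver 0→1: ·
e11 deliver 2→1: ·
e12 crash(0): 0[✗foll,t=1,y]
e13 timeout(2): 2[cand,t=2,-]
e14 timeout(1): 1[cand,t=2,y]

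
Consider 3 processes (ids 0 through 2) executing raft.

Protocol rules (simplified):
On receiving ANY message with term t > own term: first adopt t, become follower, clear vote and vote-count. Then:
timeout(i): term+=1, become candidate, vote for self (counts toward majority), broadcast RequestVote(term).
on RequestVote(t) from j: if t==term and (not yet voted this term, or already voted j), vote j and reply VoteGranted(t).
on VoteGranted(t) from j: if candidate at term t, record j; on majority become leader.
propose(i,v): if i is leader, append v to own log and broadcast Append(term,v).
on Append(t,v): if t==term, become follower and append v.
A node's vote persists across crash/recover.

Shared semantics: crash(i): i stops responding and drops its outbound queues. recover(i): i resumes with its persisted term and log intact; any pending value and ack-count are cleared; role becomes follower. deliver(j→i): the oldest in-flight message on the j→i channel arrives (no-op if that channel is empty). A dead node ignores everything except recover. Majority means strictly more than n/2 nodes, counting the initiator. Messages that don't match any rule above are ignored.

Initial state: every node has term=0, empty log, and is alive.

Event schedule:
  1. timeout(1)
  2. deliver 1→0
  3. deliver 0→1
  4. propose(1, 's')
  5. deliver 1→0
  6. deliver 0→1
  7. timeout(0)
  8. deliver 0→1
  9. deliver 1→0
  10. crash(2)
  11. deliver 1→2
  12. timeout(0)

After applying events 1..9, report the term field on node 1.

e1 timeout(1): 1[cand,t=1,-]
e2 deliver 1→0: 0[foll,t=1,-]
e3 deliver 0→1: 1[lead,t=1,-]
e4 propose(1,'s'): 1[lead,t=1,s]
e5 deliver 1→0: 0[foll,t=1,s]
e6 deliver 0→1: ·
e7 timeout(0): 0[cand,t=2,s]
e8 deliver 0→1: 1[foll,t=2,s]
e9 deliver 1→0: 0[lead,t=2,s]

2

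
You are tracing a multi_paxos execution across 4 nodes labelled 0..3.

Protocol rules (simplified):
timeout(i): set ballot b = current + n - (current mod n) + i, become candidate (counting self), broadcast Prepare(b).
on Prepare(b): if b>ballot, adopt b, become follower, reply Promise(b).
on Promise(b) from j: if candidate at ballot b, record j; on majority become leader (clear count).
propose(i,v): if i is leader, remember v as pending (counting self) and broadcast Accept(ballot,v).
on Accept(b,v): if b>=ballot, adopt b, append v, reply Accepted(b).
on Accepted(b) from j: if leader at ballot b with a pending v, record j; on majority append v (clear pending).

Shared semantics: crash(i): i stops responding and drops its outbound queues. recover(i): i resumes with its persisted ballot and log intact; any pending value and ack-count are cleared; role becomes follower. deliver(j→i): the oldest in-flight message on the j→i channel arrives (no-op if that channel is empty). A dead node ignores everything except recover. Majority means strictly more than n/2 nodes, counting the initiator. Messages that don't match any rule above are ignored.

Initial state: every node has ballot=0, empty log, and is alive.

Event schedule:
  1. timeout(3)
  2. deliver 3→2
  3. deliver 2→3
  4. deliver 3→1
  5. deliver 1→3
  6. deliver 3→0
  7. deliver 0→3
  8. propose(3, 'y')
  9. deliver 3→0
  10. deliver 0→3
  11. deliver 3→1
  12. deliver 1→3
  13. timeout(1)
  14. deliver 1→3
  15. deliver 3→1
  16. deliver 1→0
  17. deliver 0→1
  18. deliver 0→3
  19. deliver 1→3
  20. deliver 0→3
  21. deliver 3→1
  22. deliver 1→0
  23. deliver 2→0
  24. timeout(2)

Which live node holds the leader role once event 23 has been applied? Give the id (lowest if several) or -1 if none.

1

[1] timeout(3) → N3(cand b7 [-])
[2] deliver 3→2 → N2(foll b7 [-])
[3] deliver 2→3 → ∅
[4] deliver 3→1 → N1(foll b7 [-])
[5] deliver 1→3 → N3(lead b7 [-])
[6] deliver 3→0 → N0(foll b7 [-])
[7] deliver 0→3 → ∅
[8] propose(3,'y') → ∅
[9] deliver 3→0 → N0(foll b7 [y])
[10] deliver 0→3 → ∅
[11] deliver 3→1 → N1(foll b7 [y])
[12] deliver 1→3 → N3(lead b7 [y])
[13] timeout(1) → N1(cand b9 [y])
[14] deliver 1→3 → N3(foll b9 [y])
[15] deliver 3→1 → ∅
[16] deliver 1→0 → N0(foll b9 [y])
[17] deliver 0→1 → N1(lead b9 [y])
[18] deliver 0→3 → ∅
[19] deliver 1→3 → ∅
[20] deliver 0→3 → ∅
[21] deliver 3→1 → ∅
[22] deliver 1→0 → ∅
[23] deliver 2→0 → ∅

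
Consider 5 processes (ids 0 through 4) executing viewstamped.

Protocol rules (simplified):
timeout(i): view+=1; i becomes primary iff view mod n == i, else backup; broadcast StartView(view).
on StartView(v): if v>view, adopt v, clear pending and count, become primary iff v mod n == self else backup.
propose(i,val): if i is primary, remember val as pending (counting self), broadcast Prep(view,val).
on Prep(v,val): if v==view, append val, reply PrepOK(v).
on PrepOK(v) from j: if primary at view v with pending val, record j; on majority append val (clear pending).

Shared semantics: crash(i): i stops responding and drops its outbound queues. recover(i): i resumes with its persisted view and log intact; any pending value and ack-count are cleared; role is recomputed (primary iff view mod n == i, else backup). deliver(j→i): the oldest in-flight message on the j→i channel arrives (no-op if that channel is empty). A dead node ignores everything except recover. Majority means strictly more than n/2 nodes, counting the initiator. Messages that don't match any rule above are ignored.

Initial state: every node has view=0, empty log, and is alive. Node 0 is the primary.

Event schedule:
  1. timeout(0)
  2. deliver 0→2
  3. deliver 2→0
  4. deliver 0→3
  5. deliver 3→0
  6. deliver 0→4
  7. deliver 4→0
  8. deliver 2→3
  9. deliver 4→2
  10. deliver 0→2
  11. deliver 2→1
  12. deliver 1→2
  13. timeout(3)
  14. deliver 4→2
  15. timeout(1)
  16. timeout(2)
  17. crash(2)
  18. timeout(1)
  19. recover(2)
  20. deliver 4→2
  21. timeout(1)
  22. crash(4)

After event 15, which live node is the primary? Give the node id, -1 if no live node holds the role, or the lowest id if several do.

1

e1 timeout(0): 0[back,v=1,-]
e2 deliver 0→2: 2[back,v=1,-]
e3 deliver 2→0: ·
e4 deliver 0→3: 3[back,v=1,-]
e5 deliver 3→0: ·
e6 deliver 0→4: 4[back,v=1,-]
e7 deliver 4→0: ·
e8 deliver 2→3: ·
e9 deliver 4→2: ·
e10 deliver 0→2: ·
e11 deliver 2→1: ·
e12 deliver 1→2: ·
e13 timeout(3): 3[back,v=2,-]
e14 deliver 4→2: ·
e15 timeout(1): 1[prim,v=1,-]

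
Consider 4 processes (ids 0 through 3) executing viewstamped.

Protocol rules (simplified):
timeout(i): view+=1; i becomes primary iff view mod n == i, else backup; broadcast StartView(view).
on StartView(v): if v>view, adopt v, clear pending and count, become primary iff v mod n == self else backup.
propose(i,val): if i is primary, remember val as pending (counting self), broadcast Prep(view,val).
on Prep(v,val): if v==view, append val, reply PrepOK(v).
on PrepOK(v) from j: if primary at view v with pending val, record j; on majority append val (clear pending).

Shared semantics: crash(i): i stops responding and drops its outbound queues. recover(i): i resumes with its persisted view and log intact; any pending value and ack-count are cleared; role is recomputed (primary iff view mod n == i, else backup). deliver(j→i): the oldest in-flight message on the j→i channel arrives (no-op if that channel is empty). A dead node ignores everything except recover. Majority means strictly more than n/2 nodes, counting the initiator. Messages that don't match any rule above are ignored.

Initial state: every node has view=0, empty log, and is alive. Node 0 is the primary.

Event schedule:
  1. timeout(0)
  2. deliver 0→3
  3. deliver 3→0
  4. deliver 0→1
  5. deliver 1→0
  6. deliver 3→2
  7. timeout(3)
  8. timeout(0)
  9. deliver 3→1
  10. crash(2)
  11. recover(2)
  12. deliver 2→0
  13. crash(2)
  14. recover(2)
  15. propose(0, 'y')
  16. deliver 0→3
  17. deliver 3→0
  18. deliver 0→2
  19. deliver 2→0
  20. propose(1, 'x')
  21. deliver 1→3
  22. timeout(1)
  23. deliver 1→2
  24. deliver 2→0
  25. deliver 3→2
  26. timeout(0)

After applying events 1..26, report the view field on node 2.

3

after 1 — timeout(0): n0:back/v1/[-]
after 2 — deliver 0→3: n3:back/v1/[-]
after 3 — deliver 3→0: ·
after 4 — deliver 0→1: n1:prim/v1/[-]
after 5 — deliver 1→0: ·
after 6 — deliver 3→2: ·
after 7 — timeout(3): n3:back/v2/[-]
after 8 — timeout(0): n0:back/v2/[-]
after 9 — deliver 3→1: n1:back/v2/[-]
after 10 — crash(2): n2:✗back/v0/[-]
after 11 — recover(2): n2:back/v0/[-]
after 12 — deliver 2→0: ·
after 13 — crash(2): n2:✗back/v0/[-]
after 14 — recover(2): n2:back/v0/[-]
after 15 — propose(0,'y'): ·
after 16 — deliver 0→3: ·
after 17 — deliver 3→0: ·
after 18 — deliver 0→2: n2:back/v1/[-]
after 19 — deliver 2→0: ·
after 20 — propose(1,'x'): ·
after 21 — deliver 1→3: ·
after 22 — timeout(1): n1:back/v3/[-]
after 23 — deliver 1→2: n2:back/v3/[-]
after 24 — deliver 2→0: ·
after 25 — deliver 3→2: ·
after 26 — timeout(0): n0:back/v3/[-]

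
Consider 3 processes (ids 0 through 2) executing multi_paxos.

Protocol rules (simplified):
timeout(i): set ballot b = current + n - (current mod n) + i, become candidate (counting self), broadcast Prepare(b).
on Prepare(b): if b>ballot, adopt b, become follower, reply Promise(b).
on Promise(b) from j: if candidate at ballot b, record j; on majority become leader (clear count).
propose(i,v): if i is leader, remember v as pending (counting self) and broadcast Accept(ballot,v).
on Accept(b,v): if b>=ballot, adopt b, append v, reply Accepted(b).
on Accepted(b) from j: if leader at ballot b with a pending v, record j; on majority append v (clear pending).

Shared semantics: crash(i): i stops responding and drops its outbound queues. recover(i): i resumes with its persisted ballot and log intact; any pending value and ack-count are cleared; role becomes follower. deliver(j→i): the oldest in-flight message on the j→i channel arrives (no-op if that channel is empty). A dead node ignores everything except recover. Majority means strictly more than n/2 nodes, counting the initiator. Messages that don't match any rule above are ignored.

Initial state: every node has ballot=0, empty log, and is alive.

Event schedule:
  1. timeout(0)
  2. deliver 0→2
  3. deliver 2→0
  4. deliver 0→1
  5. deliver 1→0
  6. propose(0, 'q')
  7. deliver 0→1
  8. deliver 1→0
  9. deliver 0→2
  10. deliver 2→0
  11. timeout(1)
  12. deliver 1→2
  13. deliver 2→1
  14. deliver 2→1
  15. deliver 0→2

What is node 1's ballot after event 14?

7

after 1 — timeout(0): n0:cand/b3/[-]
after 2 — deliver 0→2: n2:foll/b3/[-]
after 3 — deliver 2→0: n0:lead/b3/[-]
after 4 — deliver 0→1: n1:foll/b3/[-]
after 5 — deliver 1→0: ·
after 6 — propose(0,'q'): ·
after 7 — deliver 0→1: n1:foll/b3/[q]
after 8 — deliver 1→0: n0:lead/b3/[q]
after 9 — deliver 0→2: n2:foll/b3/[q]
after 10 — deliver 2→0: ·
after 11 — timeout(1): n1:cand/b7/[q]
after 12 — deliver 1→2: n2:foll/b7/[q]
after 13 — deliver 2→1: n1:lead/b7/[q]
after 14 — deliver 2→1: ·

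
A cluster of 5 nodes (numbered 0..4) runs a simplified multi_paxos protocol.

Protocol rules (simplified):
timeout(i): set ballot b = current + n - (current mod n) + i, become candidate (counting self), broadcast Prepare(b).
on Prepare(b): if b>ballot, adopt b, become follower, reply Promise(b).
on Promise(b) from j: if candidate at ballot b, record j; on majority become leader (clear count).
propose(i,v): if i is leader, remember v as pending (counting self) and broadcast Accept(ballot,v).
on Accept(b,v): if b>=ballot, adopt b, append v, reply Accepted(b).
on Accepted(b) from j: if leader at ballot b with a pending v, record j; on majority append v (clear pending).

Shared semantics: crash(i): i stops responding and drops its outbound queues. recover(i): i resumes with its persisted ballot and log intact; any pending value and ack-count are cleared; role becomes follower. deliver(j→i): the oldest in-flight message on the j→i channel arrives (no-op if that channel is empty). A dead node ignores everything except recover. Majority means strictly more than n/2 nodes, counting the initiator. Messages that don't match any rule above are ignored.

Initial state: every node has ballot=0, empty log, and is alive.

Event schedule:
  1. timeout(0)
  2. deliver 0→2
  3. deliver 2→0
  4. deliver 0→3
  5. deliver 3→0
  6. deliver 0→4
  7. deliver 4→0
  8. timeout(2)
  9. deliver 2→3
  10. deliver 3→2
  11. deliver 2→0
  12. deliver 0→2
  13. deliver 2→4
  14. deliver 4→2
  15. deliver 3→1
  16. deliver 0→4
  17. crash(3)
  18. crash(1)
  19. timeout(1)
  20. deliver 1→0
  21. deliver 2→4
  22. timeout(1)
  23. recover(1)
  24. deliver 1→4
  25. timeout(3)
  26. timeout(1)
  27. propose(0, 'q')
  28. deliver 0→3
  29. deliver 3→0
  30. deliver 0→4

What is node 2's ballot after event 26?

12

after 1 — timeout(0): n0:cand/b5/[-]
after 2 — deliver 0→2: n2:foll/b5/[-]
after 3 — deliver 2→0: ·
after 4 — deliver 0→3: n3:foll/b5/[-]
after 5 — deliver 3→0: n0:lead/b5/[-]
after 6 — deliver 0→4: n4:foll/b5/[-]
after 7 — deliver 4→0: ·
after 8 — timeout(2): n2:cand/b12/[-]
after 9 — deliver 2→3: n3:foll/b12/[-]
after 10 — deliver 3→2: ·
after 11 — deliver 2→0: n0:foll/b12/[-]
after 12 — deliver 0→2: n2:lead/b12/[-]
after 13 — deliver 2→4: n4:foll/b12/[-]
after 14 — deliver 4→2: ·
after 15 — deliver 3→1: ·
after 16 — deliver 0→4: ·
after 17 — crash(3): n3:✗foll/b12/[-]
after 18 — crash(1): n1:✗foll/b0/[-]
after 19 — timeout(1): ·
after 20 — deliver 1→0: ·
after 21 — deliver 2→4: ·
after 22 — timeout(1): ·
after 23 — recover(1): n1:foll/b0/[-]
after 24 — deliver 1→4: ·
after 25 — timeout(3): ·
after 26 — timeout(1): n1:cand/b6/[-]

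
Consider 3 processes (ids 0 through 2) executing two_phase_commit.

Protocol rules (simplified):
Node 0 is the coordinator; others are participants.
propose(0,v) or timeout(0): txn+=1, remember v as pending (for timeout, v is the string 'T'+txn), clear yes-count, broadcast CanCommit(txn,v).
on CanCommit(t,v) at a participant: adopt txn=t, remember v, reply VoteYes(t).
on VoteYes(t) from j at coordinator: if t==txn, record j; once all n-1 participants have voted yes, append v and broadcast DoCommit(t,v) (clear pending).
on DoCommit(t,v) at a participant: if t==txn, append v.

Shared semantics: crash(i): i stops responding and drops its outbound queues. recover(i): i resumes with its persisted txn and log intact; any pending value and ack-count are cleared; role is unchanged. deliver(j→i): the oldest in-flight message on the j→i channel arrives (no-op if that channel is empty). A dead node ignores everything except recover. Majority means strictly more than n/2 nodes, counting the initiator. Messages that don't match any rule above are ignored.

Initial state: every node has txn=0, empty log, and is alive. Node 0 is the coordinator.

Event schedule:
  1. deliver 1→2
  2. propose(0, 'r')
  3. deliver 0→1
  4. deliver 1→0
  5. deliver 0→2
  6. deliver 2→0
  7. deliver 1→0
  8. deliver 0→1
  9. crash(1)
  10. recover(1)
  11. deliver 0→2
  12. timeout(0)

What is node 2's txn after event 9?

1. deliver 1→2:  nop
2. propose(0,'r'):  <0:coor t1 ->
3. deliver 0→1:  <1:part t1 ->
4. deliver 1→0:  nop
5. deliver 0→2:  <2:part t1 ->
6. deliver 2→0:  <0:coor t1 r>
7. deliver 1→0:  nop
8. deliver 0→1:  <1:part t1 r>
9. crash(1):  <1:✗part t1 r>

1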